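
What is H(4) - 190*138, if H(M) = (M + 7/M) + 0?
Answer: -104857/4 ≈ -26214.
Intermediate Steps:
H(M) = M + 7/M
H(4) - 190*138 = (4 + 7/4) - 190*138 = (4 + 7*(1/4)) - 26220 = (4 + 7/4) - 26220 = 23/4 - 26220 = -104857/4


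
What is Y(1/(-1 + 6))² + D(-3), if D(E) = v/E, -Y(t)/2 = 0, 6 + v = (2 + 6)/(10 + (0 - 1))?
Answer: 46/27 ≈ 1.7037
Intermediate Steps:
v = -46/9 (v = -6 + (2 + 6)/(10 + (0 - 1)) = -6 + 8/(10 - 1) = -6 + 8/9 = -46/9 ≈ -5.1111)
Y(t) = 0 (Y(t) = -2*0 = 0)
D(E) = -46/(9*E)
Y(1/(-1 + 6))² + D(-3) = 0² - 46/9/(-3) = 0 - 46/9*(-⅓) = 0 + 46/27 = 46/27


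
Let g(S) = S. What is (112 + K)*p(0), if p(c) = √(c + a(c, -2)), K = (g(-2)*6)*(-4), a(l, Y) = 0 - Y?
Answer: 160*√2 ≈ 226.27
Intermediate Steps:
a(l, Y) = -Y
K = 48 (K = -2*6*(-4) = -12*(-4) = 48)
p(c) = √(2 + c) (p(c) = √(c - 1*(-2)) = √(c + 2) = √(2 + c))
(112 + K)*p(0) = (112 + 48)*√(2 + 0) = 160*√2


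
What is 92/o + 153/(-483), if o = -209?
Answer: -25471/33649 ≈ -0.75696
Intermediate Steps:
92/o + 153/(-483) = 92/(-209) + 153/(-483) = 92*(-1/209) + 153*(-1/483) = -92/209 - 51/161 = -25471/33649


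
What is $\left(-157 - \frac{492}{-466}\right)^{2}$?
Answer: $\frac{1320232225}{54289} \approx 24319.0$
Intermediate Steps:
$\left(-157 - \frac{492}{-466}\right)^{2} = \left(-157 - - \frac{246}{233}\right)^{2} = \left(-157 + \frac{246}{233}\right)^{2} = \left(- \frac{36335}{233}\right)^{2} = \frac{1320232225}{54289}$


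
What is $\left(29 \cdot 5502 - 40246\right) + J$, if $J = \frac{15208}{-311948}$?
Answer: $\frac{9304781142}{77987} \approx 1.1931 \cdot 10^{5}$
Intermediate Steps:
$J = - \frac{3802}{77987}$ ($J = 15208 \left(- \frac{1}{311948}\right) = - \frac{3802}{77987} \approx -0.048752$)
$\left(29 \cdot 5502 - 40246\right) + J = \left(29 \cdot 5502 - 40246\right) - \frac{3802}{77987} = \left(159558 - 40246\right) - \frac{3802}{77987} = 119312 - \frac{3802}{77987} = \frac{9304781142}{77987}$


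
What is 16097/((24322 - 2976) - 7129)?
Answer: 16097/14217 ≈ 1.1322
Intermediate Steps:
16097/((24322 - 2976) - 7129) = 16097/(21346 - 7129) = 16097/14217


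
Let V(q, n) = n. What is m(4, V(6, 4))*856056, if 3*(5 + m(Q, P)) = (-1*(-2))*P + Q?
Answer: -856056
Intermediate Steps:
m(Q, P) = -5 + Q/3 + 2*P/3 (m(Q, P) = -5 + ((-1*(-2))*P + Q)/3 = -5 + (2*P + Q)/3 = -5 + (Q + 2*P)/3 = -5 + (Q/3 + 2*P/3) = -5 + Q/3 + 2*P/3)
m(4, V(6, 4))*856056 = (-5 + (1/3)*4 + (2/3)*4)*856056 = (-5 + 4/3 + 8/3)*856056 = -1*856056 = -856056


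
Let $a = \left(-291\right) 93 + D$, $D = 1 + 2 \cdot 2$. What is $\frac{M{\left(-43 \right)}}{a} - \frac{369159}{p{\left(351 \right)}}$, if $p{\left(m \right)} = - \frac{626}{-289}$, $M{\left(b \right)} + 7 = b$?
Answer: $- \frac{1443367744429}{8469154} \approx -1.7043 \cdot 10^{5}$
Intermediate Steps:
$D = 5$ ($D = 1 + 4 = 5$)
$M{\left(b \right)} = -7 + b$
$p{\left(m \right)} = \frac{626}{289}$ ($p{\left(m \right)} = \left(-626\right) \left(- \frac{1}{289}\right) = \frac{626}{289}$)
$a = -27058$ ($a = \left(-291\right) 93 + 5 = -27063 + 5 = -27058$)
$\frac{M{\left(-43 \right)}}{a} - \frac{369159}{p{\left(351 \right)}} = \frac{-7 - 43}{-27058} - \frac{369159}{\frac{626}{289}} = \left(-50\right) \left(- \frac{1}{27058}\right) - \frac{106686951}{626} = \frac{25}{13529} - \frac{106686951}{626} = - \frac{1443367744429}{8469154}$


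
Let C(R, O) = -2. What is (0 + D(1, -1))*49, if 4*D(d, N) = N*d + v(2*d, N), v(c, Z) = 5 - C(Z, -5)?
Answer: 147/2 ≈ 73.500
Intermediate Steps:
v(c, Z) = 7 (v(c, Z) = 5 - 1*(-2) = 5 + 2 = 7)
D(d, N) = 7/4 + N*d/4 (D(d, N) = (N*d + 7)/4 = (7 + N*d)/4 = 7/4 + N*d/4)
(0 + D(1, -1))*49 = (0 + (7/4 + (1/4)*(-1)*1))*49 = (0 + (7/4 - 1/4))*49 = (0 + 3/2)*49 = (3/2)*49 = 147/2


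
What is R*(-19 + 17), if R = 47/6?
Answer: -47/3 ≈ -15.667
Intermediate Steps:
R = 47/6 (R = 47*(⅙) = 47/6 ≈ 7.8333)
R*(-19 + 17) = 47*(-19 + 17)/6 = (47/6)*(-2) = -47/3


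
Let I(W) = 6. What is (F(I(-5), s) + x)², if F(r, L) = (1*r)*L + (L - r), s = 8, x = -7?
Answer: 1849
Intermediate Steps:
F(r, L) = L - r + L*r (F(r, L) = r*L + (L - r) = L*r + (L - r) = L - r + L*r)
(F(I(-5), s) + x)² = ((8 - 1*6 + 8*6) - 7)² = ((8 - 6 + 48) - 7)² = (50 - 7)² = 43² = 1849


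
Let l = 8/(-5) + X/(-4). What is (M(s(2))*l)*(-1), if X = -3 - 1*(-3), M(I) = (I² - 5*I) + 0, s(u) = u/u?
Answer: -32/5 ≈ -6.4000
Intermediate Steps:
s(u) = 1
M(I) = I² - 5*I
X = 0 (X = -3 + 3 = 0)
l = -8/5 (l = 8/(-5) + 0/(-4) = 8*(-⅕) + 0*(-¼) = -8/5 + 0 = -8/5 ≈ -1.6000)
(M(s(2))*l)*(-1) = ((1*(-5 + 1))*(-8/5))*(-1) = ((1*(-4))*(-8/5))*(-1) = -4*(-8/5)*(-1) = (32/5)*(-1) = -32/5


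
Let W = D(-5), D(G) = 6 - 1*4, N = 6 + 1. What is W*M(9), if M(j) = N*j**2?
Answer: 1134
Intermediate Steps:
N = 7
D(G) = 2 (D(G) = 6 - 4 = 2)
W = 2
M(j) = 7*j**2
W*M(9) = 2*(7*9**2) = 2*(7*81) = 2*567 = 1134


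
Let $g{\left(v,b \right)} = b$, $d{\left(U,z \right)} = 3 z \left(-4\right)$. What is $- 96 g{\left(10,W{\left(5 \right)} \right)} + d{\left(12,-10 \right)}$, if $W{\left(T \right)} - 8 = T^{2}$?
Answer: $-3048$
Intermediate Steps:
$W{\left(T \right)} = 8 + T^{2}$
$d{\left(U,z \right)} = - 12 z$
$- 96 g{\left(10,W{\left(5 \right)} \right)} + d{\left(12,-10 \right)} = - 96 \left(8 + 5^{2}\right) - -120 = - 96 \left(8 + 25\right) + 120 = \left(-96\right) 33 + 120 = -3168 + 120 = -3048$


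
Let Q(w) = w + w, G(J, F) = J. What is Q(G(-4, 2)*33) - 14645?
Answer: -14909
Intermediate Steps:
Q(w) = 2*w
Q(G(-4, 2)*33) - 14645 = 2*(-4*33) - 14645 = 2*(-132) - 14645 = -264 - 14645 = -14909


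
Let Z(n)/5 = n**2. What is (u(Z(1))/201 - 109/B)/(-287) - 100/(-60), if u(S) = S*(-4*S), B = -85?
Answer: 8158916/4903395 ≈ 1.6639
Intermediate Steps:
Z(n) = 5*n**2
u(S) = -4*S**2
(u(Z(1))/201 - 109/B)/(-287) - 100/(-60) = (-4*(5*1**2)**2/201 - 109/(-85))/(-287) - 100/(-60) = (-4*(5*1)**2*(1/201) - 109*(-1/85))*(-1/287) - 100*(-1/60) = (-4*5**2*(1/201) + 109/85)*(-1/287) + 5/3 = (-4*25*(1/201) + 109/85)*(-1/287) + 5/3 = (-100*1/201 + 109/85)*(-1/287) + 5/3 = (-100/201 + 109/85)*(-1/287) + 5/3 = (13409/17085)*(-1/287) + 5/3 = -13409/4903395 + 5/3 = 8158916/4903395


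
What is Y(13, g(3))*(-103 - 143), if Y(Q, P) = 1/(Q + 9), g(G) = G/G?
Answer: -123/11 ≈ -11.182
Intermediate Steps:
g(G) = 1
Y(Q, P) = 1/(9 + Q)
Y(13, g(3))*(-103 - 143) = (-103 - 143)/(9 + 13) = -246/22 = (1/22)*(-246) = -123/11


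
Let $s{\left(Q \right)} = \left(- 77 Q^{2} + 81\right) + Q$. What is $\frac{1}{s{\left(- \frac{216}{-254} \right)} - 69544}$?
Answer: $- \frac{16129}{1121253139} \approx -1.4385 \cdot 10^{-5}$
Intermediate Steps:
$s{\left(Q \right)} = 81 + Q - 77 Q^{2}$ ($s{\left(Q \right)} = \left(81 - 77 Q^{2}\right) + Q = 81 + Q - 77 Q^{2}$)
$\frac{1}{s{\left(- \frac{216}{-254} \right)} - 69544} = \frac{1}{\left(81 - \frac{216}{-254} - 77 \left(- \frac{216}{-254}\right)^{2}\right) - 69544} = \frac{1}{\left(81 - - \frac{108}{127} - 77 \left(\left(-216\right) \left(- \frac{1}{254}\right)\right)^{2}\right) - 69544} = \frac{1}{\left(81 + \frac{108}{127} - 77 \left(\frac{108}{127}\right)^{2}\right) - 69544} = \frac{1}{\left(81 + \frac{108}{127} - \frac{898128}{16129}\right) - 69544} = \frac{1}{\frac{422037}{16129} - 69544} = \frac{1}{- \frac{1121253139}{16129}} = - \frac{16129}{1121253139}$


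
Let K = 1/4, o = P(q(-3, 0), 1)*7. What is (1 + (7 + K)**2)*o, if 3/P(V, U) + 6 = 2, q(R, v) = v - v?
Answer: -17997/64 ≈ -281.20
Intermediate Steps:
q(R, v) = 0
P(V, U) = -3/4 (P(V, U) = 3/(-6 + 2) = 3/(-4) = 3*(-1/4) = -3/4)
o = -21/4 (o = -3/4*7 = -21/4 ≈ -5.2500)
K = 1/4 ≈ 0.25000
(1 + (7 + K)**2)*o = (1 + (7 + 1/4)**2)*(-21/4) = (1 + (29/4)**2)*(-21/4) = (1 + 841/16)*(-21/4) = (857/16)*(-21/4) = -17997/64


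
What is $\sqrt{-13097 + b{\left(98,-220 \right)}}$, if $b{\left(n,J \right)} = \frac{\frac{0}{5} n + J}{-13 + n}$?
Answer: $\frac{i \sqrt{3785781}}{17} \approx 114.45 i$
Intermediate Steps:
$b{\left(n,J \right)} = \frac{J}{-13 + n}$ ($b{\left(n,J \right)} = \frac{0 \cdot \frac{1}{5} n + J}{-13 + n} = \frac{0 n + J}{-13 + n} = \frac{0 + J}{-13 + n} = \frac{J}{-13 + n}$)
$\sqrt{-13097 + b{\left(98,-220 \right)}} = \sqrt{-13097 - \frac{220}{-13 + 98}} = \sqrt{-13097 - \frac{220}{85}} = \sqrt{-13097 - \frac{44}{17}} = \sqrt{- \frac{222693}{17}} = \frac{i \sqrt{3785781}}{17}$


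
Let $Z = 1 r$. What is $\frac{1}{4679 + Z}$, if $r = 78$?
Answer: $\frac{1}{4757} \approx 0.00021022$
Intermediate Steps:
$Z = 78$ ($Z = 1 \cdot 78 = 78$)
$\frac{1}{4679 + Z} = \frac{1}{4679 + 78} = \frac{1}{4757}$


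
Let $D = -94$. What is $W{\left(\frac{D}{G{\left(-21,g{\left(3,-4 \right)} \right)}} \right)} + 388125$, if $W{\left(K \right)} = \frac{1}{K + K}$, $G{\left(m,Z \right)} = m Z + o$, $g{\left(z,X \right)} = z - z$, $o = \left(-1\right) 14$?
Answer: $\frac{36483757}{94} \approx 3.8813 \cdot 10^{5}$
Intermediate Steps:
$o = -14$
$g{\left(z,X \right)} = 0$
$G{\left(m,Z \right)} = -14 + Z m$ ($G{\left(m,Z \right)} = m Z - 14 = Z m - 14 = -14 + Z m$)
$W{\left(K \right)} = \frac{1}{2 K}$
$W{\left(\frac{D}{G{\left(-21,g{\left(3,-4 \right)} \right)}} \right)} + 388125 = \frac{1}{2 \left(- \frac{94}{-14 + 0 \left(-21\right)}\right)} + 388125 = \frac{1}{2 \left(- \frac{94}{-14 + 0}\right)} + 388125 = \frac{1}{2 \left(- \frac{94}{-14}\right)} + 388125 = \frac{1}{2 \left(\left(-94\right) \left(- \frac{1}{14}\right)\right)} + 388125 = \frac{1}{2 \cdot \frac{47}{7}} + 388125 = \frac{1}{2} \cdot \frac{7}{47} + 388125 = \frac{7}{94} + 388125 = \frac{36483757}{94}$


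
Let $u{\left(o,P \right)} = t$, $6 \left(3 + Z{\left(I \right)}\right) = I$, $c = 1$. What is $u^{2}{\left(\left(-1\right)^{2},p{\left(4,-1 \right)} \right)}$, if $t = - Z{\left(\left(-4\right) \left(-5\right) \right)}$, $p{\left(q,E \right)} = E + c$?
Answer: $\frac{1}{9} \approx 0.11111$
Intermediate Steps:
$Z{\left(I \right)} = -3 + \frac{I}{6}$
$p{\left(q,E \right)} = 1 + E$ ($p{\left(q,E \right)} = E + 1 = 1 + E$)
$t = - \frac{1}{3}$ ($t = - (-3 + \frac{\left(-4\right) \left(-5\right)}{6}) = - (-3 + \frac{1}{6} \cdot 20) = - (-3 + \frac{10}{3}) = \left(-1\right) \frac{1}{3} = - \frac{1}{3} \approx -0.33333$)
$u{\left(o,P \right)} = - \frac{1}{3}$
$u^{2}{\left(\left(-1\right)^{2},p{\left(4,-1 \right)} \right)} = \left(- \frac{1}{3}\right)^{2} = \frac{1}{9}$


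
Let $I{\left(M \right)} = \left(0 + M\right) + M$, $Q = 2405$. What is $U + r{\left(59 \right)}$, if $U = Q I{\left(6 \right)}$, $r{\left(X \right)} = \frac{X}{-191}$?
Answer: $\frac{5512201}{191} \approx 28860.0$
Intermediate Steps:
$I{\left(M \right)} = 2 M$ ($I{\left(M \right)} = M + M = 2 M$)
$r{\left(X \right)} = - \frac{X}{191}$ ($r{\left(X \right)} = X \left(- \frac{1}{191}\right) = - \frac{X}{191}$)
$U = 28860$ ($U = 2405 \cdot 2 \cdot 6 = 2405 \cdot 12 = 28860$)
$U + r{\left(59 \right)} = 28860 - \frac{59}{191} = \frac{5512201}{191}$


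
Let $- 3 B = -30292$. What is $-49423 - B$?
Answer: $- \frac{178561}{3} \approx -59520.0$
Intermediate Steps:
$B = \frac{30292}{3}$ ($B = \left(- \frac{1}{3}\right) \left(-30292\right) = \frac{30292}{3} \approx 10097.0$)
$-49423 - B = -49423 - \frac{30292}{3} = - \frac{178561}{3}$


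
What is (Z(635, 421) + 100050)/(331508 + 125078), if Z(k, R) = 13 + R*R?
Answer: 8156/13429 ≈ 0.60734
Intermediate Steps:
Z(k, R) = 13 + R²
(Z(635, 421) + 100050)/(331508 + 125078) = ((13 + 421²) + 100050)/(331508 + 125078) = ((13 + 177241) + 100050)/456586 = (177254 + 100050)*(1/456586) = 277304*(1/456586) = 8156/13429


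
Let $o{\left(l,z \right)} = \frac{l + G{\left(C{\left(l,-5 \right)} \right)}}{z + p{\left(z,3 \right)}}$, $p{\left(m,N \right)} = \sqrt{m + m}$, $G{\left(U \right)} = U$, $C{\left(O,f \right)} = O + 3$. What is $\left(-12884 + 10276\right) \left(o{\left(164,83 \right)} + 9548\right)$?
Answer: $- \frac{2017859152}{81} + \frac{863248 \sqrt{166}}{6723} \approx -2.491 \cdot 10^{7}$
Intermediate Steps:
$C{\left(O,f \right)} = 3 + O$
$p{\left(m,N \right)} = \sqrt{2} \sqrt{m}$ ($p{\left(m,N \right)} = \sqrt{2 m} = \sqrt{2} \sqrt{m}$)
$o{\left(l,z \right)} = \frac{3 + 2 l}{z + \sqrt{2} \sqrt{z}}$ ($o{\left(l,z \right)} = \frac{l + \left(3 + l\right)}{z + \sqrt{2} \sqrt{z}} = \frac{3 + 2 l}{z + \sqrt{2} \sqrt{z}}$)
$\left(-12884 + 10276\right) \left(o{\left(164,83 \right)} + 9548\right) = \left(-12884 + 10276\right) \left(\frac{3 + 2 \cdot 164}{83 + \sqrt{2} \sqrt{83}} + 9548\right) = - 2608 \left(\frac{3 + 328}{83 + \sqrt{166}} + 9548\right) = - 2608 \left(\frac{1}{83 + \sqrt{166}} \cdot 331 + 9548\right) = - 2608 \left(\frac{331}{83 + \sqrt{166}} + 9548\right) = - 2608 \left(9548 + \frac{331}{83 + \sqrt{166}}\right) = -24901184 - \frac{863248}{83 + \sqrt{166}}$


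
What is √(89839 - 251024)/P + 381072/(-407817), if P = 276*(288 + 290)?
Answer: -127024/135939 + I*√161185/159528 ≈ -0.93442 + 0.0025167*I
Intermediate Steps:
P = 159528 (P = 276*578 = 159528)
√(89839 - 251024)/P + 381072/(-407817) = √(89839 - 251024)/159528 + 381072/(-407817) = √(-161185)*(1/159528) + 381072*(-1/407817) = (I*√161185)*(1/159528) - 127024/135939 = I*√161185/159528 - 127024/135939 = -127024/135939 + I*√161185/159528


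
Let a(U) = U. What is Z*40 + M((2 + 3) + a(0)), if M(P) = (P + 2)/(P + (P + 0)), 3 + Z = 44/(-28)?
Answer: -12751/70 ≈ -182.16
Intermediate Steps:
Z = -32/7 (Z = -3 + 44/(-28) = -3 + 44*(-1/28) = -3 - 11/7 = -32/7 ≈ -4.5714)
M(P) = (2 + P)/(2*P) (M(P) = (2 + P)/(P + P) = (2 + P)/((2*P)) = (2 + P)*(1/(2*P)) = (2 + P)/(2*P))
Z*40 + M((2 + 3) + a(0)) = -32/7*40 + (2 + ((2 + 3) + 0))/(2*((2 + 3) + 0)) = -1280/7 + (2 + (5 + 0))/(2*(5 + 0)) = -1280/7 + (1/2)*(2 + 5)/5 = -1280/7 + (1/2)*(1/5)*7 = -1280/7 + 7/10 = -12751/70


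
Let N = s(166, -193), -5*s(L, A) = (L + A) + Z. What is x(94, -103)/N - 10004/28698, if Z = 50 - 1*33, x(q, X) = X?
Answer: -1487951/28698 ≈ -51.849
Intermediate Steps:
Z = 17 (Z = 50 - 33 = 17)
s(L, A) = -17/5 - A/5 - L/5 (s(L, A) = -((L + A) + 17)/5 = -((A + L) + 17)/5 = -(17 + A + L)/5 = -17/5 - A/5 - L/5)
N = 2 (N = -17/5 - ⅕*(-193) - ⅕*166 = -17/5 + 193/5 - 166/5 = 2)
x(94, -103)/N - 10004/28698 = -103/2 - 10004/28698 = -103*½ - 10004*1/28698 = -103/2 - 5002/14349 = -1487951/28698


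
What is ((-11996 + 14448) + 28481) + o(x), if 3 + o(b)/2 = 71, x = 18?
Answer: 31069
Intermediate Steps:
o(b) = 136 (o(b) = -6 + 2*71 = -6 + 142 = 136)
((-11996 + 14448) + 28481) + o(x) = ((-11996 + 14448) + 28481) + 136 = (2452 + 28481) + 136 = 30933 + 136 = 31069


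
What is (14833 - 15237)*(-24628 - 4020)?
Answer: 11573792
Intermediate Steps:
(14833 - 15237)*(-24628 - 4020) = -404*(-28648) = 11573792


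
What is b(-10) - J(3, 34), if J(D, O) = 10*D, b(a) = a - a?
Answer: -30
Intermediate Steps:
b(a) = 0
b(-10) - J(3, 34) = 0 - 10*3 = 0 - 1*30 = 0 - 30 = -30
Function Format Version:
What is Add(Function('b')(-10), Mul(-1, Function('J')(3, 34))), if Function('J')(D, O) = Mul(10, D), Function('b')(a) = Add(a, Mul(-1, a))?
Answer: -30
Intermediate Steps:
Function('b')(a) = 0
Add(Function('b')(-10), Mul(-1, Function('J')(3, 34))) = Add(0, Mul(-1, Mul(10, 3))) = Add(0, Mul(-1, 30)) = Add(0, -30) = -30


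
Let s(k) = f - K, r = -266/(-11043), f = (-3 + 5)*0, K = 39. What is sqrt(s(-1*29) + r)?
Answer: I*sqrt(528114297)/3681 ≈ 6.2431*I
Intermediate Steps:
f = 0 (f = 2*0 = 0)
r = 266/11043 (r = -266*(-1/11043) = 266/11043 ≈ 0.024088)
s(k) = -39 (s(k) = 0 - 1*39 = 0 - 39 = -39)
sqrt(s(-1*29) + r) = sqrt(-39 + 266/11043) = sqrt(-430411/11043) = I*sqrt(528114297)/3681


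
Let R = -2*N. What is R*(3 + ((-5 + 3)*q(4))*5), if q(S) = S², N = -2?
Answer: -628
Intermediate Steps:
R = 4 (R = -2*(-2) = 4)
R*(3 + ((-5 + 3)*q(4))*5) = 4*(3 + ((-5 + 3)*4²)*5) = 4*(3 - 2*16*5) = 4*(3 - 32*5) = 4*(3 - 160) = 4*(-157) = -628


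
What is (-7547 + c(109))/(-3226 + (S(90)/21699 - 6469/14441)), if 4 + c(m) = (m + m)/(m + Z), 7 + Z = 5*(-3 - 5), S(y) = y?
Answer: 8146261850972/3482413026325 ≈ 2.3393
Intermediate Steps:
Z = -47 (Z = -7 + 5*(-3 - 5) = -7 + 5*(-8) = -7 - 40 = -47)
c(m) = -4 + 2*m/(-47 + m) (c(m) = -4 + (m + m)/(m - 47) = -4 + (2*m)/(-47 + m) = -4 + 2*m/(-47 + m))
(-7547 + c(109))/(-3226 + (S(90)/21699 - 6469/14441)) = (-7547 + 2*(94 - 1*109)/(-47 + 109))/(-3226 + (90/21699 - 6469/14441)) = (-7547 + 2*(94 - 109)/62)/(-3226 + (90*(1/21699) - 6469*1/14441)) = (-7547 + 2*(1/62)*(-15))/(-3226 + (10/2411 - 6469/14441)) = (-7547 - 15/31)/(-3226 - 15452349/34817251) = -233972/(31*(-112335904075/34817251)) = -233972/31*(-34817251/112335904075) = 8146261850972/3482413026325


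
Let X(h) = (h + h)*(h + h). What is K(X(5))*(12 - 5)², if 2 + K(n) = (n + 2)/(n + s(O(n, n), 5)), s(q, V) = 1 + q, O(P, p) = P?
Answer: -4900/67 ≈ -73.134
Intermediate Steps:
X(h) = 4*h² (X(h) = (2*h)*(2*h) = 4*h²)
K(n) = -2 + (2 + n)/(1 + 2*n) (K(n) = -2 + (n + 2)/(n + (1 + n)) = -2 + (2 + n)/(1 + 2*n))
K(X(5))*(12 - 5)² = (-3*4*5²/(1 + 2*(4*5²)))*(12 - 5)² = -3*4*25/(1 + 2*(4*25))*7² = -3*100/(1 + 2*100)*49 = -3*100/(1 + 200)*49 = -3*100/201*49 = -3*100*1/201*49 = -100/67*49 = -4900/67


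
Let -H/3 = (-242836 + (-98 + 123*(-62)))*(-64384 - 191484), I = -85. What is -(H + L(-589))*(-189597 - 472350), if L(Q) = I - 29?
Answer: -127312834694855238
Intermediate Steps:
H = -192330858240 (H = -3*(-242836 + (-98 + 123*(-62)))*(-64384 - 191484) = -3*(-242836 + (-98 - 7626))*(-255868) = -3*(-242836 - 7724)*(-255868) = -(-751680)*(-255868) = -3*64110286080 = -192330858240)
L(Q) = -114 (L(Q) = -85 - 29 = -114)
-(H + L(-589))*(-189597 - 472350) = -(-192330858240 - 114)*(-189597 - 472350) = -(-192330858354)*(-661947) = -1*127312834694855238 = -127312834694855238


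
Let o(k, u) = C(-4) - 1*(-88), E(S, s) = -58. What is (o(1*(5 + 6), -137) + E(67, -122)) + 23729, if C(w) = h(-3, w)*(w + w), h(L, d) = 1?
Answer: 23751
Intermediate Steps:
C(w) = 2*w (C(w) = 1*(w + w) = 1*(2*w) = 2*w)
o(k, u) = 80 (o(k, u) = 2*(-4) - 1*(-88) = -8 + 88 = 80)
(o(1*(5 + 6), -137) + E(67, -122)) + 23729 = (80 - 58) + 23729 = 22 + 23729 = 23751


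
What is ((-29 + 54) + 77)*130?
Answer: 13260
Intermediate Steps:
((-29 + 54) + 77)*130 = (25 + 77)*130 = 102*130 = 13260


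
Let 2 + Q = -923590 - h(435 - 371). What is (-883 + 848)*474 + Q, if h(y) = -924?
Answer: -939258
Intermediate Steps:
Q = -922668 (Q = -2 + (-923590 - 1*(-924)) = -2 + (-923590 + 924) = -2 - 922666 = -922668)
(-883 + 848)*474 + Q = (-883 + 848)*474 - 922668 = -35*474 - 922668 = -16590 - 922668 = -939258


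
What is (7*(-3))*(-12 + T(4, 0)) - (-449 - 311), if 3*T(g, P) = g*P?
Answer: 1012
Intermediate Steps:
T(g, P) = P*g/3 (T(g, P) = (g*P)/3 = (P*g)/3 = P*g/3)
(7*(-3))*(-12 + T(4, 0)) - (-449 - 311) = (7*(-3))*(-12 + (1/3)*0*4) - (-449 - 311) = -21*(-12 + 0) - 1*(-760) = -21*(-12) + 760 = 252 + 760 = 1012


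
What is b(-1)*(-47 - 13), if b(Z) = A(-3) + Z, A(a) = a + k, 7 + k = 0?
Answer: 660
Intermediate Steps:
k = -7 (k = -7 + 0 = -7)
A(a) = -7 + a (A(a) = a - 7 = -7 + a)
b(Z) = -10 + Z (b(Z) = (-7 - 3) + Z = -10 + Z)
b(-1)*(-47 - 13) = (-10 - 1)*(-47 - 13) = -11*(-60) = 660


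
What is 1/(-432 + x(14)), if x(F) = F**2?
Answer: -1/236 ≈ -0.0042373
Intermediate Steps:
1/(-432 + x(14)) = 1/(-432 + 14**2) = 1/(-432 + 196) = 1/(-236) = -1/236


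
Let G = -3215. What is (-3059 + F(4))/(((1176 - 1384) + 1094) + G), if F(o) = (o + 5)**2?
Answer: 2978/2329 ≈ 1.2787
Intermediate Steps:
F(o) = (5 + o)**2
(-3059 + F(4))/(((1176 - 1384) + 1094) + G) = (-3059 + (5 + 4)**2)/(((1176 - 1384) + 1094) - 3215) = (-3059 + 9**2)/((-208 + 1094) - 3215) = (-3059 + 81)/(886 - 3215) = -2978/(-2329) = -2978*(-1/2329) = 2978/2329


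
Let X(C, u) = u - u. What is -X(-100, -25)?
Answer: 0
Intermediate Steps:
X(C, u) = 0
-X(-100, -25) = -1*0 = 0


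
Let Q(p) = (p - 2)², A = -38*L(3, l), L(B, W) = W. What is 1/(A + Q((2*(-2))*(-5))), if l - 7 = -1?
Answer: 1/96 ≈ 0.010417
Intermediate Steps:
l = 6 (l = 7 - 1 = 6)
A = -228 (A = -38*6 = -228)
Q(p) = (-2 + p)²
1/(A + Q((2*(-2))*(-5))) = 1/(-228 + (-2 + (2*(-2))*(-5))²) = 1/(-228 + (-2 - 4*(-5))²) = 1/(-228 + (-2 + 20)²) = 1/(-228 + 18²) = 1/(-228 + 324) = 1/96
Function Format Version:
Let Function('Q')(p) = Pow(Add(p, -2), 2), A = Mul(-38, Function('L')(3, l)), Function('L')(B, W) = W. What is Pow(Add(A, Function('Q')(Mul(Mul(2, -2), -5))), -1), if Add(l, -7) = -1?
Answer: Rational(1, 96) ≈ 0.010417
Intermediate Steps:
l = 6 (l = Add(7, -1) = 6)
A = -228 (A = Mul(-38, 6) = -228)
Function('Q')(p) = Pow(Add(-2, p), 2)
Pow(Add(A, Function('Q')(Mul(Mul(2, -2), -5))), -1) = Pow(Add(-228, Pow(Add(-2, Mul(Mul(2, -2), -5)), 2)), -1) = Pow(Add(-228, Pow(Add(-2, Mul(-4, -5)), 2)), -1) = Pow(Add(-228, Pow(Add(-2, 20), 2)), -1) = Pow(Add(-228, Pow(18, 2)), -1) = Pow(Add(-228, 324), -1) = Pow(96, -1) = Rational(1, 96)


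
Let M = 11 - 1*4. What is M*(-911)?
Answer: -6377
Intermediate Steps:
M = 7 (M = 11 - 4 = 7)
M*(-911) = 7*(-911) = -6377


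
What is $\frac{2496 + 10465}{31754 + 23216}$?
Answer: $\frac{12961}{54970} \approx 0.23578$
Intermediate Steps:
$\frac{2496 + 10465}{31754 + 23216} = \frac{12961}{54970}$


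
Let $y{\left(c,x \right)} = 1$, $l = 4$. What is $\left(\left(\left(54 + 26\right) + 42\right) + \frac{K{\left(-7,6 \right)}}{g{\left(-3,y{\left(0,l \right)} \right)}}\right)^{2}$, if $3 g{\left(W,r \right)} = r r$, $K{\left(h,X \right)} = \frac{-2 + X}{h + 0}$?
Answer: $\frac{708964}{49} \approx 14469.0$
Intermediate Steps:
$K{\left(h,X \right)} = \frac{-2 + X}{h}$
$g{\left(W,r \right)} = \frac{r^{2}}{3}$ ($g{\left(W,r \right)} = \frac{r r}{3} = \frac{r^{2}}{3}$)
$\left(\left(\left(54 + 26\right) + 42\right) + \frac{K{\left(-7,6 \right)}}{g{\left(-3,y{\left(0,l \right)} \right)}}\right)^{2} = \left(\left(\left(54 + 26\right) + 42\right) + \frac{\frac{1}{-7} \left(-2 + 6\right)}{\frac{1}{3} \cdot 1^{2}}\right)^{2} = \left(\left(80 + 42\right) + \frac{\left(- \frac{1}{7}\right) 4}{\frac{1}{3} \cdot 1}\right)^{2} = \left(122 - \frac{4 \frac{1}{\frac{1}{3}}}{7}\right)^{2} = \left(122 - \frac{12}{7}\right)^{2} = \left(\frac{842}{7}\right)^{2} = \frac{708964}{49}$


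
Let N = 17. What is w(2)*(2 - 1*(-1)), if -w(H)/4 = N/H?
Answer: -102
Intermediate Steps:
w(H) = -68/H
w(2)*(2 - 1*(-1)) = (-68/2)*(2 - 1*(-1)) = (-68*½)*(2 + 1) = -34*3 = -102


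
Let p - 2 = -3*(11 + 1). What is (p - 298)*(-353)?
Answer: 117196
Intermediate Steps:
p = -34 (p = 2 - 3*(11 + 1) = 2 - 3*12 = 2 - 36 = -34)
(p - 298)*(-353) = (-34 - 298)*(-353) = -332*(-353) = 117196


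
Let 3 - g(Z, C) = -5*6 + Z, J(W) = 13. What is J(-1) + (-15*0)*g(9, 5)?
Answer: 13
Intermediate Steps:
g(Z, C) = 33 - Z (g(Z, C) = 3 - (-5*6 + Z) = 3 - (-30 + Z) = 3 + (30 - Z) = 33 - Z)
J(-1) + (-15*0)*g(9, 5) = 13 + (-15*0)*(33 - 1*9) = 13 + 0*(33 - 9) = 13 + 0*24 = 13 + 0 = 13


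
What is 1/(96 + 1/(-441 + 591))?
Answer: 150/14401 ≈ 0.010416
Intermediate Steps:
1/(96 + 1/(-441 + 591)) = 1/(96 + 1/150) = 1/(14401/150) = 150/14401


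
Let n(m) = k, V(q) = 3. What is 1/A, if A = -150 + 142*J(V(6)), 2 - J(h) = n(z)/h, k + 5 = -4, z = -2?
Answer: 1/560 ≈ 0.0017857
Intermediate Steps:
k = -9 (k = -5 - 4 = -9)
n(m) = -9
J(h) = 2 + 9/h (J(h) = 2 - (-9)/h = 2 + 9/h)
A = 560 (A = -150 + 142*(2 + 9/3) = -150 + 142*(2 + 9*(⅓)) = -150 + 142*(2 + 3) = -150 + 142*5 = -150 + 710 = 560)
1/A = 1/560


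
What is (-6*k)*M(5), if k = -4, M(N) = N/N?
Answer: 24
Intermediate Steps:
M(N) = 1
(-6*k)*M(5) = -6*(-4)*1 = 24*1 = 24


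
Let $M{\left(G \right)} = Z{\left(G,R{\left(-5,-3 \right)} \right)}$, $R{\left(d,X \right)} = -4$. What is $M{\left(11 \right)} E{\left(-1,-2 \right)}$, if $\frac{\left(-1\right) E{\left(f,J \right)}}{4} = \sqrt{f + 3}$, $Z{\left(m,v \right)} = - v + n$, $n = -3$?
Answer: $- 4 \sqrt{2} \approx -5.6569$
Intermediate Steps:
$Z{\left(m,v \right)} = -3 - v$ ($Z{\left(m,v \right)} = - v - 3 = -3 - v$)
$M{\left(G \right)} = 1$ ($M{\left(G \right)} = -3 - -4 = -3 + 4 = 1$)
$E{\left(f,J \right)} = - 4 \sqrt{3 + f}$ ($E{\left(f,J \right)} = - 4 \sqrt{f + 3} = - 4 \sqrt{3 + f}$)
$M{\left(11 \right)} E{\left(-1,-2 \right)} = 1 \left(- 4 \sqrt{3 - 1}\right) = 1 \left(- 4 \sqrt{2}\right) = - 4 \sqrt{2}$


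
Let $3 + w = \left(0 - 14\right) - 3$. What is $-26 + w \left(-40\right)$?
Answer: $774$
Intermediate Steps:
$w = -20$ ($w = -3 + \left(\left(0 - 14\right) - 3\right) = -3 - 17 = -20$)
$-26 + w \left(-40\right) = -26 - -800 = -26 + 800 = 774$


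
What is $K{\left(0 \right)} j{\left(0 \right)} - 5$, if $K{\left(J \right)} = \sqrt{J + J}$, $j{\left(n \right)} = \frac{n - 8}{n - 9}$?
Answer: $-5$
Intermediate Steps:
$j{\left(n \right)} = \frac{-8 + n}{-9 + n}$
$K{\left(J \right)} = \sqrt{2} \sqrt{J}$ ($K{\left(J \right)} = \sqrt{2 J} = \sqrt{2} \sqrt{J}$)
$K{\left(0 \right)} j{\left(0 \right)} - 5 = \sqrt{2} \sqrt{0} \frac{-8 + 0}{-9 + 0} - 5 = \sqrt{2} \cdot 0 \frac{1}{-9} \left(-8\right) - 5 = 0 \left(\left(- \frac{1}{9}\right) \left(-8\right)\right) - 5 = 0 \cdot \frac{8}{9} - 5 = 0 - 5 = -5$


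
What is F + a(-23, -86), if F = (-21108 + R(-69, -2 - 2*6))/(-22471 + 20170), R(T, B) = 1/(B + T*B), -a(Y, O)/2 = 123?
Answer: -39906229/168504 ≈ -236.83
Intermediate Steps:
a(Y, O) = -246 (a(Y, O) = -2*123 = -246)
R(T, B) = 1/(B + B*T)
F = 1545755/168504 (F = (-21108 + 1/((-2 - 2*6)*(1 - 69)))/(-22471 + 20170) = (-21108 + 1/(-2 - 12*(-68)))/(-2301) = (-21108 - 1/68/(-14))*(-1/2301) = (-21108 - 1/14*(-1/68))*(-1/2301) = (-21108 + 1/952)*(-1/2301) = -20094815/952*(-1/2301) = 1545755/168504 ≈ 9.1734)
F + a(-23, -86) = 1545755/168504 - 246 = -39906229/168504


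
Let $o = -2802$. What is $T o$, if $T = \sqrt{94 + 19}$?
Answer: $- 2802 \sqrt{113} \approx -29786.0$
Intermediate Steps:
$T = \sqrt{113} \approx 10.63$
$T o = \sqrt{113} \left(-2802\right) = - 2802 \sqrt{113}$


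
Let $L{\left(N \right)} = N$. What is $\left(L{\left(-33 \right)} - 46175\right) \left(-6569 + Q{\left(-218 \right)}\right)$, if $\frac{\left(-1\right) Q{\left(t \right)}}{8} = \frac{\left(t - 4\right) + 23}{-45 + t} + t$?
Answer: $\frac{58710359936}{263} \approx 2.2323 \cdot 10^{8}$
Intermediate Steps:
$Q{\left(t \right)} = - 8 t - \frac{8 \left(19 + t\right)}{-45 + t}$ ($Q{\left(t \right)} = - 8 \left(\frac{\left(t - 4\right) + 23}{-45 + t} + t\right) = - 8 \left(\frac{\left(-4 + t\right) + 23}{-45 + t} + t\right) = - 8 \left(\frac{19 + t}{-45 + t} + t\right) = - 8 \left(t + \frac{19 + t}{-45 + t}\right) = - 8 t - \frac{8 \left(19 + t\right)}{-45 + t}$)
$\left(L{\left(-33 \right)} - 46175\right) \left(-6569 + Q{\left(-218 \right)}\right) = \left(-33 - 46175\right) \left(-6569 + \frac{8 \left(-19 - \left(-218\right)^{2} + 44 \left(-218\right)\right)}{-45 - 218}\right) = - 46208 \left(-6569 + \frac{8 \left(-19 - 47524 - 9592\right)}{-263}\right) = - 46208 \left(-6569 + 8 \left(- \frac{1}{263}\right) \left(-19 - 47524 - 9592\right)\right) = - 46208 \left(-6569 + 8 \left(- \frac{1}{263}\right) \left(-57135\right)\right) = - 46208 \left(-6569 + \frac{457080}{263}\right) = \left(-46208\right) \left(- \frac{1270567}{263}\right) = \frac{58710359936}{263}$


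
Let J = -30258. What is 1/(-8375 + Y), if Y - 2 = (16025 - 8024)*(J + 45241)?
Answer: 1/119870610 ≈ 8.3423e-9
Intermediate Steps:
Y = 119878985 (Y = 2 + (16025 - 8024)*(-30258 + 45241) = 2 + 8001*14983 = 2 + 119878983 = 119878985)
1/(-8375 + Y) = 1/(-8375 + 119878985) = 1/119870610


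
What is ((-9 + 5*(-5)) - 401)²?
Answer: 189225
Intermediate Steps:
((-9 + 5*(-5)) - 401)² = ((-9 - 25) - 401)² = (-34 - 401)² = (-435)² = 189225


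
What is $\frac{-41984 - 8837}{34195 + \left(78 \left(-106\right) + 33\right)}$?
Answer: $- \frac{50821}{25960} \approx -1.9577$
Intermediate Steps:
$\frac{-41984 - 8837}{34195 + \left(78 \left(-106\right) + 33\right)} = - \frac{50821}{34195 + \left(-8268 + 33\right)} = - \frac{50821}{34195 - 8235} = - \frac{50821}{25960}$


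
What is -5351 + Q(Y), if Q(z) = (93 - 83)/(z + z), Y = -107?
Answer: -572562/107 ≈ -5351.0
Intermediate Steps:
Q(z) = 5/z (Q(z) = 10/((2*z)) = 10*(1/(2*z)) = 5/z)
-5351 + Q(Y) = -5351 + 5/(-107) = -5351 + 5*(-1/107) = -5351 - 5/107 = -572562/107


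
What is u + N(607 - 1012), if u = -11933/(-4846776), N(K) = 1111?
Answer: 5384780069/4846776 ≈ 1111.0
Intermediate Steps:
u = 11933/4846776 (u = -11933*(-1/4846776) = 11933/4846776 ≈ 0.0024620)
u + N(607 - 1012) = 11933/4846776 + 1111 = 5384780069/4846776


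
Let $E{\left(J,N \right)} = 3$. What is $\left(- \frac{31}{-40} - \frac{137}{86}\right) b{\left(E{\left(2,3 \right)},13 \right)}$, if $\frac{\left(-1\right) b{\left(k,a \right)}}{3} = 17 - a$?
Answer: $\frac{4221}{430} \approx 9.8163$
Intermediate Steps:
$b{\left(k,a \right)} = -51 + 3 a$ ($b{\left(k,a \right)} = - 3 \left(17 - a\right) = -51 + 3 a$)
$\left(- \frac{31}{-40} - \frac{137}{86}\right) b{\left(E{\left(2,3 \right)},13 \right)} = \left(- \frac{31}{-40} - \frac{137}{86}\right) \left(-51 + 3 \cdot 13\right) = \left(\left(-31\right) \left(- \frac{1}{40}\right) - \frac{137}{86}\right) \left(-51 + 39\right) = \left(\frac{31}{40} - \frac{137}{86}\right) \left(-12\right) = \left(- \frac{1407}{1720}\right) \left(-12\right) = \frac{4221}{430}$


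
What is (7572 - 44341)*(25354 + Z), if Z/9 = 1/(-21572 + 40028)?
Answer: -5735148132659/6152 ≈ -9.3224e+8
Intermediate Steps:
Z = 3/6152 (Z = 9/(-21572 + 40028) = 9/18456 = 9*(1/18456) = 3/6152 ≈ 0.00048765)
(7572 - 44341)*(25354 + Z) = (7572 - 44341)*(25354 + 3/6152) = -36769*155977811/6152 = -5735148132659/6152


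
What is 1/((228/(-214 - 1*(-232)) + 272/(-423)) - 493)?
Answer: -423/203453 ≈ -0.0020791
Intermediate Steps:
1/((228/(-214 - 1*(-232)) + 272/(-423)) - 493) = 1/((228/(-214 + 232) + 272*(-1/423)) - 493) = 1/((228/18 - 272/423) - 493) = 1/((228*(1/18) - 272/423) - 493) = 1/((38/3 - 272/423) - 493) = 1/(5086/423 - 493) = 1/(-203453/423) = -423/203453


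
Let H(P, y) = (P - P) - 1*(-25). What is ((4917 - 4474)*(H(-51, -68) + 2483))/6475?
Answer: 1111044/6475 ≈ 171.59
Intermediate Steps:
H(P, y) = 25 (H(P, y) = 0 + 25 = 25)
((4917 - 4474)*(H(-51, -68) + 2483))/6475 = ((4917 - 4474)*(25 + 2483))/6475 = (443*2508)*(1/6475) = 1111044*(1/6475) = 1111044/6475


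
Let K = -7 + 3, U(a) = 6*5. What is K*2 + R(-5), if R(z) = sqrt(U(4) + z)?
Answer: -3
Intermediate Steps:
U(a) = 30
K = -4
R(z) = sqrt(30 + z)
K*2 + R(-5) = -4*2 + sqrt(30 - 5) = -8 + sqrt(25) = -8 + 5 = -3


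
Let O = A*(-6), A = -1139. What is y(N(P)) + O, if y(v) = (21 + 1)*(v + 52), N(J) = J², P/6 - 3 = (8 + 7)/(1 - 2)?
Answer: 122026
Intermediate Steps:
P = -72 (P = 18 + 6*((8 + 7)/(1 - 2)) = 18 + 6*(15/(-1)) = 18 + 6*(15*(-1)) = 18 + 6*(-15) = 18 - 90 = -72)
y(v) = 1144 + 22*v (y(v) = 22*(52 + v) = 1144 + 22*v)
O = 6834 (O = -1139*(-6) = 6834)
y(N(P)) + O = (1144 + 22*(-72)²) + 6834 = (1144 + 22*5184) + 6834 = (1144 + 114048) + 6834 = 115192 + 6834 = 122026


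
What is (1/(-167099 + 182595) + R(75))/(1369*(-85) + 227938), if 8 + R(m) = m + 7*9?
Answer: 287783/246990744 ≈ 0.0011652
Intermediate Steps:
R(m) = 55 + m (R(m) = -8 + (m + 7*9) = -8 + (m + 63) = -8 + (63 + m) = 55 + m)
(1/(-167099 + 182595) + R(75))/(1369*(-85) + 227938) = (1/(-167099 + 182595) + (55 + 75))/(1369*(-85) + 227938) = (1/15496 + 130)/(-116365 + 227938) = (1/15496 + 130)/111573 = (2014481/15496)*(1/111573) = 287783/246990744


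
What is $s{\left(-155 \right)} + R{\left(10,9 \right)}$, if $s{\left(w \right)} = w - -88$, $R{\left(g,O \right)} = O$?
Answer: $-58$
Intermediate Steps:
$s{\left(w \right)} = 88 + w$ ($s{\left(w \right)} = w + 88 = 88 + w$)
$s{\left(-155 \right)} + R{\left(10,9 \right)} = \left(88 - 155\right) + 9 = -67 + 9 = -58$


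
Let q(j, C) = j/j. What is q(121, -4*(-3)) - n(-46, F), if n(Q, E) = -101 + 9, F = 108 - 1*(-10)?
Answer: 93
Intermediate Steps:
F = 118 (F = 108 + 10 = 118)
q(j, C) = 1
n(Q, E) = -92
q(121, -4*(-3)) - n(-46, F) = 1 - 1*(-92) = 1 + 92 = 93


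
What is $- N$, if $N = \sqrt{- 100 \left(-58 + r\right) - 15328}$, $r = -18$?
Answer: $- 4 i \sqrt{483} \approx - 87.909 i$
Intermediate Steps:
$N = 4 i \sqrt{483}$ ($N = \sqrt{- 100 \left(-58 - 18\right) - 15328} = \sqrt{\left(-100\right) \left(-76\right) - 15328} = \sqrt{7600 - 15328} = \sqrt{-7728} = 4 i \sqrt{483} \approx 87.909 i$)
$- N = - 4 i \sqrt{483}$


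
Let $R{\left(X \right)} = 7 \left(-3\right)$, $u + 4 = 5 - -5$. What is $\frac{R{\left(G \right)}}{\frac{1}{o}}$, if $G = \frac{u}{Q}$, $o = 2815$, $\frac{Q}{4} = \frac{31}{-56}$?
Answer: $-59115$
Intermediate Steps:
$Q = - \frac{31}{14}$ ($Q = 4 \frac{31}{-56} = 4 \cdot 31 \left(- \frac{1}{56}\right) = 4 \left(- \frac{31}{56}\right) = - \frac{31}{14} \approx -2.2143$)
$u = 6$ ($u = -4 + \left(5 - -5\right) = -4 + \left(5 + 5\right) = -4 + 10 = 6$)
$G = - \frac{84}{31}$ ($G = \frac{6}{- \frac{31}{14}} = 6 \left(- \frac{14}{31}\right) = - \frac{84}{31} \approx -2.7097$)
$R{\left(X \right)} = -21$
$\frac{R{\left(G \right)}}{\frac{1}{o}} = - \frac{21}{\frac{1}{2815}} = - 21 \frac{1}{\frac{1}{2815}} = \left(-21\right) 2815 = -59115$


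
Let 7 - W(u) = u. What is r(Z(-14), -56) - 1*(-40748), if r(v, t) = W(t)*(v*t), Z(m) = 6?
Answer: 19580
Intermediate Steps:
W(u) = 7 - u
r(v, t) = t*v*(7 - t) (r(v, t) = (7 - t)*(v*t) = (7 - t)*(t*v) = t*v*(7 - t))
r(Z(-14), -56) - 1*(-40748) = -56*6*(7 - 1*(-56)) - 1*(-40748) = -56*6*(7 + 56) + 40748 = -56*6*63 + 40748 = -21168 + 40748 = 19580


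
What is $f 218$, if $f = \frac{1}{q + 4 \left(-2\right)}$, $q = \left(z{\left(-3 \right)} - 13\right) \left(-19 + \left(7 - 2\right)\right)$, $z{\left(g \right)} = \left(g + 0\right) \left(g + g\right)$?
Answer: $- \frac{109}{39} \approx -2.7949$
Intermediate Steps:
$z{\left(g \right)} = 2 g^{2}$ ($z{\left(g \right)} = g 2 g = 2 g^{2}$)
$q = -70$ ($q = \left(2 \left(-3\right)^{2} - 13\right) \left(-19 + \left(7 - 2\right)\right) = \left(2 \cdot 9 - 13\right) \left(-19 + \left(7 - 2\right)\right) = \left(18 - 13\right) \left(-19 + 5\right) = 5 \left(-14\right) = -70$)
$f = - \frac{1}{78}$ ($f = \frac{1}{-70 + 4 \left(-2\right)} = \frac{1}{-70 - 8} = \frac{1}{-78} = - \frac{1}{78} \approx -0.012821$)
$f 218 = \left(- \frac{1}{78}\right) 218 = - \frac{109}{39}$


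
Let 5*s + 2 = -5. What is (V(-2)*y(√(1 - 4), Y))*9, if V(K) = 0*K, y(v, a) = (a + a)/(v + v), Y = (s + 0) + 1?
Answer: 0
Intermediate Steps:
s = -7/5 (s = -⅖ + (⅕)*(-5) = -⅖ - 1 = -7/5 ≈ -1.4000)
Y = -⅖ (Y = (-7/5 + 0) + 1 = -7/5 + 1 = -⅖ ≈ -0.40000)
y(v, a) = a/v (y(v, a) = (2*a)/((2*v)) = (2*a)*(1/(2*v)) = a/v)
V(K) = 0
(V(-2)*y(√(1 - 4), Y))*9 = (0*(-2/(5*√(1 - 4))))*9 = (0*(-2*(-I*√3/3)/5))*9 = (0*(-(-2)*I*√3/15))*9 = (0*(2*I*√3/15))*9 = 0*9 = 0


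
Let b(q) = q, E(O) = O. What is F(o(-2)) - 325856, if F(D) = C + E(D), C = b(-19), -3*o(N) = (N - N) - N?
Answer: -977627/3 ≈ -3.2588e+5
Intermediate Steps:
o(N) = N/3 (o(N) = -((N - N) - N)/3 = -(0 - N)/3 = -(-1)*N/3 = N/3)
C = -19
F(D) = -19 + D
F(o(-2)) - 325856 = (-19 + (1/3)*(-2)) - 325856 = (-19 - 2/3) - 325856 = -59/3 - 325856 = -977627/3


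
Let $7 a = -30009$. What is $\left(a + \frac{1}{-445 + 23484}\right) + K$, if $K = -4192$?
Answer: $- \frac{195347680}{23039} \approx -8479.0$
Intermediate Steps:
$a = -4287$ ($a = \frac{1}{7} \left(-30009\right) = -4287$)
$\left(a + \frac{1}{-445 + 23484}\right) + K = \left(-4287 + \frac{1}{-445 + 23484}\right) - 4192 = \left(-4287 + \frac{1}{23039}\right) - 4192 = - \frac{98768192}{23039} - 4192 = - \frac{195347680}{23039}$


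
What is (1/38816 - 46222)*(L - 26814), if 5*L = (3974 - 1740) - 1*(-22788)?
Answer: 24456101601281/24260 ≈ 1.0081e+9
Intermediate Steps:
L = 25022/5 (L = ((3974 - 1740) - 1*(-22788))/5 = (2234 + 22788)/5 = (1/5)*25022 = 25022/5 ≈ 5004.4)
(1/38816 - 46222)*(L - 26814) = (1/38816 - 46222)*(25022/5 - 26814) = (1/38816 - 46222)*(-109048/5) = -1794153151/38816*(-109048/5) = 24456101601281/24260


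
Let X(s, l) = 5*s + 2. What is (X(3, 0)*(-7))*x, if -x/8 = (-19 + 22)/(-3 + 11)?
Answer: 357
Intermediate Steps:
X(s, l) = 2 + 5*s
x = -3 (x = -8*(-19 + 22)/(-3 + 11) = -24/8 = -8*3/8 = -3)
(X(3, 0)*(-7))*x = ((2 + 5*3)*(-7))*(-3) = ((2 + 15)*(-7))*(-3) = (17*(-7))*(-3) = -119*(-3) = 357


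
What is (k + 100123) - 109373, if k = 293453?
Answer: 284203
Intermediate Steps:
(k + 100123) - 109373 = (293453 + 100123) - 109373 = 393576 - 109373 = 284203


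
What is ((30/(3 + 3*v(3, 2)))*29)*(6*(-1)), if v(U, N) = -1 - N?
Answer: 870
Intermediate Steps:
((30/(3 + 3*v(3, 2)))*29)*(6*(-1)) = ((30/(3 + 3*(-1 - 1*2)))*29)*(6*(-1)) = ((30/(3 + 3*(-1 - 2)))*29)*(-6) = ((30/(3 + 3*(-3)))*29)*(-6) = ((30/(3 - 9))*29)*(-6) = ((30/(-6))*29)*(-6) = ((30*(-⅙))*29)*(-6) = -5*29*(-6) = -145*(-6) = 870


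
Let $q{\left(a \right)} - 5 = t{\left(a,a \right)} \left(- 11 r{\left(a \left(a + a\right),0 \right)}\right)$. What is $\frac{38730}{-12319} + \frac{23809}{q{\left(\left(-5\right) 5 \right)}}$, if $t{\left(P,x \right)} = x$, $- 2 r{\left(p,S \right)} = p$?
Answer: $- \frac{6949828171}{2117266530} \approx -3.2825$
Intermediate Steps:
$r{\left(p,S \right)} = - \frac{p}{2}$
$q{\left(a \right)} = 5 + 11 a^{3}$ ($q{\left(a \right)} = 5 + a \left(- 11 \left(- \frac{a \left(a + a\right)}{2}\right)\right) = 5 + a \left(- 11 \left(- \frac{a 2 a}{2}\right)\right) = 5 + a \left(- 11 \left(- \frac{2 a^{2}}{2}\right)\right) = 5 + a \left(- 11 \left(- a^{2}\right)\right) = 5 + a 11 a^{2} = 5 + 11 a^{3}$)
$\frac{38730}{-12319} + \frac{23809}{q{\left(\left(-5\right) 5 \right)}} = \frac{38730}{-12319} + \frac{23809}{5 + 11 \left(\left(-5\right) 5\right)^{3}} = 38730 \left(- \frac{1}{12319}\right) + \frac{23809}{5 + 11 \left(-25\right)^{3}} = - \frac{38730}{12319} + \frac{23809}{5 + 11 \left(-15625\right)} = - \frac{38730}{12319} + \frac{23809}{5 - 171875} = - \frac{38730}{12319} + \frac{23809}{-171870} = - \frac{38730}{12319} + 23809 \left(- \frac{1}{171870}\right) = - \frac{38730}{12319} - \frac{23809}{171870} = - \frac{6949828171}{2117266530}$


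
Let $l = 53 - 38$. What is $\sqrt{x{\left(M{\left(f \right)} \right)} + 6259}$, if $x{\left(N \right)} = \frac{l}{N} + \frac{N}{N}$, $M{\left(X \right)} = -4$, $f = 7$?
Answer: $\frac{5 \sqrt{1001}}{2} \approx 79.096$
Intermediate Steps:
$l = 15$
$x{\left(N \right)} = 1 + \frac{15}{N}$ ($x{\left(N \right)} = \frac{15}{N} + \frac{N}{N} = \frac{15}{N} + 1 = 1 + \frac{15}{N}$)
$\sqrt{x{\left(M{\left(f \right)} \right)} + 6259} = \sqrt{\frac{15 - 4}{-4} + 6259} = \sqrt{\left(- \frac{1}{4}\right) 11 + 6259} = \sqrt{- \frac{11}{4} + 6259} = \sqrt{\frac{25025}{4}} = \frac{5 \sqrt{1001}}{2}$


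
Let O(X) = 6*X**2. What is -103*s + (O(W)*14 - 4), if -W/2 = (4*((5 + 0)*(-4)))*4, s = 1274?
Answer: 34275174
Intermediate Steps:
W = 640 (W = -2*4*((5 + 0)*(-4))*4 = -2*4*(5*(-4))*4 = -2*4*(-20)*4 = -(-160)*4 = -2*(-320) = 640)
-103*s + (O(W)*14 - 4) = -103*1274 + ((6*640**2)*14 - 4) = -131222 + ((6*409600)*14 - 4) = -131222 + (2457600*14 - 4) = -131222 + (34406400 - 4) = -131222 + 34406396 = 34275174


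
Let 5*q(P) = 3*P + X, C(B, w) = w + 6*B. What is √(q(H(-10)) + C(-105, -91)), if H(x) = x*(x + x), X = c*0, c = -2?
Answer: I*√601 ≈ 24.515*I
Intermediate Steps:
X = 0 (X = -2*0 = 0)
H(x) = 2*x² (H(x) = x*(2*x) = 2*x²)
q(P) = 3*P/5 (q(P) = (3*P + 0)/5 = (3*P)/5 = 3*P/5)
√(q(H(-10)) + C(-105, -91)) = √(3*(2*(-10)²)/5 + (-91 + 6*(-105))) = √(3*(2*100)/5 + (-91 - 630)) = √((⅗)*200 - 721) = √(120 - 721) = √(-601) = I*√601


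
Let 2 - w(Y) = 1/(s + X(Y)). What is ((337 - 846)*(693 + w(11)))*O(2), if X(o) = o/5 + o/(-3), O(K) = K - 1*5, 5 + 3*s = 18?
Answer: 45611490/43 ≈ 1.0607e+6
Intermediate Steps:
s = 13/3 (s = -5/3 + (⅓)*18 = -5/3 + 6 = 13/3 ≈ 4.3333)
O(K) = -5 + K (O(K) = K - 5 = -5 + K)
X(o) = -2*o/15 (X(o) = o*(⅕) + o*(-⅓) = o/5 - o/3 = -2*o/15)
w(Y) = 2 - 1/(13/3 - 2*Y/15)
((337 - 846)*(693 + w(11)))*O(2) = ((337 - 846)*(693 + (-115 + 4*11)/(-65 + 2*11)))*(-5 + 2) = -509*(693 + (-115 + 44)/(-65 + 22))*(-3) = -509*(693 - 71/(-43))*(-3) = -509*(693 - 1/43*(-71))*(-3) = -509*(693 + 71/43)*(-3) = -509*29870/43*(-3) = -15203830/43*(-3) = 45611490/43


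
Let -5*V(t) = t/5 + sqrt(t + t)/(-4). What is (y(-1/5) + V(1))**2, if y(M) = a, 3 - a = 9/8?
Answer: 134889/40000 + 367*sqrt(2)/2000 ≈ 3.6317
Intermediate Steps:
V(t) = -t/25 + sqrt(2)*sqrt(t)/20 (V(t) = -(t/5 + sqrt(t + t)/(-4))/5 = -(t*(1/5) + sqrt(2*t)*(-1/4))/5 = -(t/5 + (sqrt(2)*sqrt(t))*(-1/4))/5 = -(t/5 - sqrt(2)*sqrt(t)/4)/5 = -t/25 + sqrt(2)*sqrt(t)/20)
a = 15/8 (a = 3 - 9/8 = 15/8 ≈ 1.8750)
y(M) = 15/8
(y(-1/5) + V(1))**2 = (15/8 + (-1/25*1 + sqrt(2)*sqrt(1)/20))**2 = (15/8 + (-1/25 + (1/20)*sqrt(2)*1))**2 = (15/8 + (-1/25 + sqrt(2)/20))**2 = (367/200 + sqrt(2)/20)**2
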